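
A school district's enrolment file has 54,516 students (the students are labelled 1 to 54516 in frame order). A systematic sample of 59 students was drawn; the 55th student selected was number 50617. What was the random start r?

k = 54516/59 = 924
r = 50617 − (55−1)×924 = 50617 − 49896 = 721

721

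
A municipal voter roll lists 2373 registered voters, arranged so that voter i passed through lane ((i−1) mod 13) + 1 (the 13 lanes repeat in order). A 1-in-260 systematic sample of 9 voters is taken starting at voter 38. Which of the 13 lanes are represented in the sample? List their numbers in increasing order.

12

Consecutive selections differ by k = 260, so their lane numbers differ by 260 mod 13 = 0.
gcd(260, 13) = 13, so the sample visits 13/13 = 1 distinct residues mod 13.
Start 38 is lane 12; the lanes hit are 12.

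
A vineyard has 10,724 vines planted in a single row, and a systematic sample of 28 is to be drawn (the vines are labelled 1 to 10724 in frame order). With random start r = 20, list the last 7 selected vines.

k = N/n = 10724/28 = 383
22nd selection = 20 + 21×383 = 8063
23rd: 8063 + 383 = 8446
24th: 8446 + 383 = 8829
25th: 8829 + 383 = 9212
26th: 9212 + 383 = 9595
27th: 9595 + 383 = 9978
28th: 9978 + 383 = 10361

8063, 8446, 8829, 9212, 9595, 9978, 10361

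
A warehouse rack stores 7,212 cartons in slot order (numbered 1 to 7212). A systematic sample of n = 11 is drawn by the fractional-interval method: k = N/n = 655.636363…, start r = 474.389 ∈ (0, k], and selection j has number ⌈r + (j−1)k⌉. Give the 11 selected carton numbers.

475, 1131, 1786, 2442, 3097, 3753, 4409, 5064, 5720, 6376, 7031

j=1: r + 0k = 474.389 → ⌈·⌉ = 475
j=2: r + 1k = 1130.025363… → ⌈·⌉ = 1131
j=3: r + 2k = 1785.661727… → ⌈·⌉ = 1786
j=4: r + 3k = 2441.298090… → ⌈·⌉ = 2442
j=5: r + 4k = 3096.934454… → ⌈·⌉ = 3097
j=6: r + 5k = 3752.570818… → ⌈·⌉ = 3753
j=7: r + 6k = 4408.207181… → ⌈·⌉ = 4409
j=8: r + 7k = 5063.843545… → ⌈·⌉ = 5064
j=9: r + 8k = 5719.479909… → ⌈·⌉ = 5720
j=10: r + 9k = 6375.116272… → ⌈·⌉ = 6376
j=11: r + 10k = 7030.752636… → ⌈·⌉ = 7031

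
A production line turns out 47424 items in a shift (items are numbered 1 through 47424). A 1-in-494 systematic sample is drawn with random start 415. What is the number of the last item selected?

47345

k = 494
96th selection = r + (96−1)·k = 415 + 95×494 = 415 + 46930 = 47345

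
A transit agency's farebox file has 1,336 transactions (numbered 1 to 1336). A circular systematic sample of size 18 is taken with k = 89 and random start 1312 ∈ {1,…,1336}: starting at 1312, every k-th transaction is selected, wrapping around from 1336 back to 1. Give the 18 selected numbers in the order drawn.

1312, 65, 154, 243, 332, 421, 510, 599, 688, 777, 866, 955, 1044, 1133, 1222, 1311, 64, 153

Selection 1: 1312
Selection 2: 1312 + 89 = 1401 → 1401 − 1336 = 65
Selection 3: 65 + 89 = 154
Selection 4: 154 + 89 = 243
Selection 5: 243 + 89 = 332
Selection 6: 332 + 89 = 421
Selection 7: 421 + 89 = 510
Selection 8: 510 + 89 = 599
Selection 9: 599 + 89 = 688
Selection 10: 688 + 89 = 777
Selection 11: 777 + 89 = 866
Selection 12: 866 + 89 = 955
Selection 13: 955 + 89 = 1044
Selection 14: 1044 + 89 = 1133
Selection 15: 1133 + 89 = 1222
Selection 16: 1222 + 89 = 1311
Selection 17: 1311 + 89 = 1400 → 1400 − 1336 = 64
Selection 18: 64 + 89 = 153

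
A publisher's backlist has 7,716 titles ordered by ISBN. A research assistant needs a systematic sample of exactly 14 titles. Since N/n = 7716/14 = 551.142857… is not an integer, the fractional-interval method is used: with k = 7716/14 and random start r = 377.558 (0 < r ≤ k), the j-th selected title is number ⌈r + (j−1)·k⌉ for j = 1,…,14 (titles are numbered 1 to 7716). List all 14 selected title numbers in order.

378, 929, 1480, 2031, 2583, 3134, 3685, 4236, 4787, 5338, 5889, 6441, 6992, 7543

j=1: r + 0k = 377.558 → ⌈·⌉ = 378
j=2: r + 1k = 928.700857… → ⌈·⌉ = 929
j=3: r + 2k = 1479.843714… → ⌈·⌉ = 1480
j=4: r + 3k = 2030.986571… → ⌈·⌉ = 2031
j=5: r + 4k = 2582.129428… → ⌈·⌉ = 2583
j=6: r + 5k = 3133.272285… → ⌈·⌉ = 3134
j=7: r + 6k = 3684.415142… → ⌈·⌉ = 3685
j=8: r + 7k = 4235.558 → ⌈·⌉ = 4236
j=9: r + 8k = 4786.700857… → ⌈·⌉ = 4787
j=10: r + 9k = 5337.843714… → ⌈·⌉ = 5338
j=11: r + 10k = 5888.986571… → ⌈·⌉ = 5889
j=12: r + 11k = 6440.129428… → ⌈·⌉ = 6441
j=13: r + 12k = 6991.272285… → ⌈·⌉ = 6992
j=14: r + 13k = 7542.415142… → ⌈·⌉ = 7543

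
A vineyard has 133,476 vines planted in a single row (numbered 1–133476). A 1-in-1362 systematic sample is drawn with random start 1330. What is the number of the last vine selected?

133444

k = 1362
98th selection = r + (98−1)·k = 1330 + 97×1362 = 1330 + 132114 = 133444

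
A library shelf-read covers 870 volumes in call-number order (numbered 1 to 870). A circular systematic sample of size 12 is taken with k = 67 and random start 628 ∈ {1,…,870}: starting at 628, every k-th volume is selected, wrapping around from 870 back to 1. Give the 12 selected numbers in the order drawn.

628, 695, 762, 829, 26, 93, 160, 227, 294, 361, 428, 495

Selection 1: 628
Selection 2: 628 + 67 = 695
Selection 3: 695 + 67 = 762
Selection 4: 762 + 67 = 829
Selection 5: 829 + 67 = 896 → 896 − 870 = 26
Selection 6: 26 + 67 = 93
Selection 7: 93 + 67 = 160
Selection 8: 160 + 67 = 227
Selection 9: 227 + 67 = 294
Selection 10: 294 + 67 = 361
Selection 11: 361 + 67 = 428
Selection 12: 428 + 67 = 495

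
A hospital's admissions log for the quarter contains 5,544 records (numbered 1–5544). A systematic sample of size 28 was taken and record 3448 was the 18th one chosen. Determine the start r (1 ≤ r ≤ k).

82

k = 5544/28 = 198
r = 3448 − (18−1)×198 = 3448 − 3366 = 82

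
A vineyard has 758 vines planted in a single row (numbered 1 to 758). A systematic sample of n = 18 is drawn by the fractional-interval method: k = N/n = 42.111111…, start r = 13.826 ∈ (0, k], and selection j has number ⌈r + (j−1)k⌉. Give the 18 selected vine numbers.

14, 56, 99, 141, 183, 225, 267, 309, 351, 393, 435, 478, 520, 562, 604, 646, 688, 730

j=1: r + 0k = 13.826 → ⌈·⌉ = 14
j=2: r + 1k = 55.937111… → ⌈·⌉ = 56
j=3: r + 2k = 98.048222… → ⌈·⌉ = 99
j=4: r + 3k = 140.159333… → ⌈·⌉ = 141
j=5: r + 4k = 182.270444… → ⌈·⌉ = 183
j=6: r + 5k = 224.381555… → ⌈·⌉ = 225
j=7: r + 6k = 266.492666… → ⌈·⌉ = 267
j=8: r + 7k = 308.603777… → ⌈·⌉ = 309
j=9: r + 8k = 350.714888… → ⌈·⌉ = 351
j=10: r + 9k = 392.826 → ⌈·⌉ = 393
j=11: r + 10k = 434.937111… → ⌈·⌉ = 435
j=12: r + 11k = 477.048222… → ⌈·⌉ = 478
j=13: r + 12k = 519.159333… → ⌈·⌉ = 520
j=14: r + 13k = 561.270444… → ⌈·⌉ = 562
j=15: r + 14k = 603.381555… → ⌈·⌉ = 604
j=16: r + 15k = 645.492666… → ⌈·⌉ = 646
j=17: r + 16k = 687.603777… → ⌈·⌉ = 688
j=18: r + 17k = 729.714888… → ⌈·⌉ = 730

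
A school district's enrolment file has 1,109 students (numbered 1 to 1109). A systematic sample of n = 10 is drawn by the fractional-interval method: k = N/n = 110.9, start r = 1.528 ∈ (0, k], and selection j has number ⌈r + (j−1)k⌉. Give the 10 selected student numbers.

j=1: r + 0k = 1.528 → ⌈·⌉ = 2
j=2: r + 1k = 112.428 → ⌈·⌉ = 113
j=3: r + 2k = 223.328 → ⌈·⌉ = 224
j=4: r + 3k = 334.228 → ⌈·⌉ = 335
j=5: r + 4k = 445.128 → ⌈·⌉ = 446
j=6: r + 5k = 556.028 → ⌈·⌉ = 557
j=7: r + 6k = 666.928 → ⌈·⌉ = 667
j=8: r + 7k = 777.828 → ⌈·⌉ = 778
j=9: r + 8k = 888.728 → ⌈·⌉ = 889
j=10: r + 9k = 999.628 → ⌈·⌉ = 1000

2, 113, 224, 335, 446, 557, 667, 778, 889, 1000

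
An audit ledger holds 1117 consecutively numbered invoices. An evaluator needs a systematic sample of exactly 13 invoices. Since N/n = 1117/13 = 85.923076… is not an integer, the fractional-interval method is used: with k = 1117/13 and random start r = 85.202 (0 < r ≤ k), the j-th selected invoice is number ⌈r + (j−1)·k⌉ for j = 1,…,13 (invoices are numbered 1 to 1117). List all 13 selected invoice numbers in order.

j=1: r + 0k = 85.202 → ⌈·⌉ = 86
j=2: r + 1k = 171.125076… → ⌈·⌉ = 172
j=3: r + 2k = 257.048153… → ⌈·⌉ = 258
j=4: r + 3k = 342.971230… → ⌈·⌉ = 343
j=5: r + 4k = 428.894307… → ⌈·⌉ = 429
j=6: r + 5k = 514.817384… → ⌈·⌉ = 515
j=7: r + 6k = 600.740461… → ⌈·⌉ = 601
j=8: r + 7k = 686.663538… → ⌈·⌉ = 687
j=9: r + 8k = 772.586615… → ⌈·⌉ = 773
j=10: r + 9k = 858.509692… → ⌈·⌉ = 859
j=11: r + 10k = 944.432769… → ⌈·⌉ = 945
j=12: r + 11k = 1030.355846… → ⌈·⌉ = 1031
j=13: r + 12k = 1116.278923… → ⌈·⌉ = 1117

86, 172, 258, 343, 429, 515, 601, 687, 773, 859, 945, 1031, 1117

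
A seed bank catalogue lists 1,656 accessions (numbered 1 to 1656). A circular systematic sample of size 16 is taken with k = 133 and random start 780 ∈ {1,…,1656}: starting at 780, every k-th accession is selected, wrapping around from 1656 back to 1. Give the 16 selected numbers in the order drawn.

780, 913, 1046, 1179, 1312, 1445, 1578, 55, 188, 321, 454, 587, 720, 853, 986, 1119

Selection 1: 780
Selection 2: 780 + 133 = 913
Selection 3: 913 + 133 = 1046
Selection 4: 1046 + 133 = 1179
Selection 5: 1179 + 133 = 1312
Selection 6: 1312 + 133 = 1445
Selection 7: 1445 + 133 = 1578
Selection 8: 1578 + 133 = 1711 → 1711 − 1656 = 55
Selection 9: 55 + 133 = 188
Selection 10: 188 + 133 = 321
Selection 11: 321 + 133 = 454
Selection 12: 454 + 133 = 587
Selection 13: 587 + 133 = 720
Selection 14: 720 + 133 = 853
Selection 15: 853 + 133 = 986
Selection 16: 986 + 133 = 1119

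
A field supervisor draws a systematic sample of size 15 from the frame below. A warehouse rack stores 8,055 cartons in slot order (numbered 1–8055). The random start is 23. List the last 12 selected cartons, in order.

k = N/n = 8055/15 = 537
4th selection = 23 + 3×537 = 1634
5th: 1634 + 537 = 2171
6th: 2171 + 537 = 2708
7th: 2708 + 537 = 3245
8th: 3245 + 537 = 3782
9th: 3782 + 537 = 4319
10th: 4319 + 537 = 4856
11th: 4856 + 537 = 5393
12th: 5393 + 537 = 5930
13th: 5930 + 537 = 6467
14th: 6467 + 537 = 7004
15th: 7004 + 537 = 7541

1634, 2171, 2708, 3245, 3782, 4319, 4856, 5393, 5930, 6467, 7004, 7541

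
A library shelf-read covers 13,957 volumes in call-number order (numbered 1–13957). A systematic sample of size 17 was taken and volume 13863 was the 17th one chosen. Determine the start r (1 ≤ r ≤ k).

k = 13957/17 = 821
r = 13863 − (17−1)×821 = 13863 − 13136 = 727

727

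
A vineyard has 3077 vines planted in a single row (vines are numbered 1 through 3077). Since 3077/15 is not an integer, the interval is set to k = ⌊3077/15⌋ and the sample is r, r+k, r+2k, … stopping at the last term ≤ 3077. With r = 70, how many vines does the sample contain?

15

k = ⌊3077/15⌋ = 205
Achieved size = ⌊(3077 − 70)/205⌋ + 1 = ⌊3007/205⌋ + 1 = 14 + 1 = 15
(last selection: 70 + 14×205 = 2940 ≤ 3077; next would be 3145 > 3077)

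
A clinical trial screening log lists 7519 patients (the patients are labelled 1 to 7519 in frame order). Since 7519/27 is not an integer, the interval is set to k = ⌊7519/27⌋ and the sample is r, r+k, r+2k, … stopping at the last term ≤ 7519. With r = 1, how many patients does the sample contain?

k = ⌊7519/27⌋ = 278
Achieved size = ⌊(7519 − 1)/278⌋ + 1 = ⌊7518/278⌋ + 1 = 27 + 1 = 28
(last selection: 1 + 27×278 = 7507 ≤ 7519; next would be 7785 > 7519)

28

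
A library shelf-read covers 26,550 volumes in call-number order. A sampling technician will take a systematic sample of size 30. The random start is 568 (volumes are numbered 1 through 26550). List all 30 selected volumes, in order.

k = N/n = 26550/30 = 885
volume 1: 568
volume 2: 568 + 885 = 1453
volume 3: 1453 + 885 = 2338
volume 4: 2338 + 885 = 3223
volume 5: 3223 + 885 = 4108
volume 6: 4108 + 885 = 4993
volume 7: 4993 + 885 = 5878
volume 8: 5878 + 885 = 6763
volume 9: 6763 + 885 = 7648
volume 10: 7648 + 885 = 8533
volume 11: 8533 + 885 = 9418
volume 12: 9418 + 885 = 10303
volume 13: 10303 + 885 = 11188
volume 14: 11188 + 885 = 12073
volume 15: 12073 + 885 = 12958
volume 16: 12958 + 885 = 13843
volume 17: 13843 + 885 = 14728
volume 18: 14728 + 885 = 15613
volume 19: 15613 + 885 = 16498
volume 20: 16498 + 885 = 17383
volume 21: 17383 + 885 = 18268
volume 22: 18268 + 885 = 19153
volume 23: 19153 + 885 = 20038
volume 24: 20038 + 885 = 20923
volume 25: 20923 + 885 = 21808
volume 26: 21808 + 885 = 22693
volume 27: 22693 + 885 = 23578
volume 28: 23578 + 885 = 24463
volume 29: 24463 + 885 = 25348
volume 30: 25348 + 885 = 26233

568, 1453, 2338, 3223, 4108, 4993, 5878, 6763, 7648, 8533, 9418, 10303, 11188, 12073, 12958, 13843, 14728, 15613, 16498, 17383, 18268, 19153, 20038, 20923, 21808, 22693, 23578, 24463, 25348, 26233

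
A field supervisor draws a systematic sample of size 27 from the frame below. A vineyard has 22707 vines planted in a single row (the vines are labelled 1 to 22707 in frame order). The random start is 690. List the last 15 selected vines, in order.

k = N/n = 22707/27 = 841
13th selection = 690 + 12×841 = 10782
14th: 10782 + 841 = 11623
15th: 11623 + 841 = 12464
16th: 12464 + 841 = 13305
17th: 13305 + 841 = 14146
18th: 14146 + 841 = 14987
19th: 14987 + 841 = 15828
20th: 15828 + 841 = 16669
21st: 16669 + 841 = 17510
22nd: 17510 + 841 = 18351
23rd: 18351 + 841 = 19192
24th: 19192 + 841 = 20033
25th: 20033 + 841 = 20874
26th: 20874 + 841 = 21715
27th: 21715 + 841 = 22556

10782, 11623, 12464, 13305, 14146, 14987, 15828, 16669, 17510, 18351, 19192, 20033, 20874, 21715, 22556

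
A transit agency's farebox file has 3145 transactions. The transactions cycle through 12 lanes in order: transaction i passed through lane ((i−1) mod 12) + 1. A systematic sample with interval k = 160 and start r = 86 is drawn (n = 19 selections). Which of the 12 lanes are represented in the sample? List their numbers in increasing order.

2, 6, 10

Consecutive selections differ by k = 160, so their lane numbers differ by 160 mod 12 = 4.
gcd(160, 12) = 4, so the sample visits 12/4 = 3 distinct residues mod 12.
Start 86 is lane 2; the lanes hit are 2, 6, 10.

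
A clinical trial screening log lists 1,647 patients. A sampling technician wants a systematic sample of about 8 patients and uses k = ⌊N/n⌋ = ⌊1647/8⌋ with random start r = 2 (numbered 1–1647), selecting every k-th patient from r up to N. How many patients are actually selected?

9

k = ⌊1647/8⌋ = 205
Achieved size = ⌊(1647 − 2)/205⌋ + 1 = ⌊1645/205⌋ + 1 = 8 + 1 = 9
(last selection: 2 + 8×205 = 1642 ≤ 1647; next would be 1847 > 1647)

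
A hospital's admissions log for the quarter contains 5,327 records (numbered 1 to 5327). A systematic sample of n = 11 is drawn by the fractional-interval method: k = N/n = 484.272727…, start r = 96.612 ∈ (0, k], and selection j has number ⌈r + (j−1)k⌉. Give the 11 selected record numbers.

j=1: r + 0k = 96.612 → ⌈·⌉ = 97
j=2: r + 1k = 580.884727… → ⌈·⌉ = 581
j=3: r + 2k = 1065.157454… → ⌈·⌉ = 1066
j=4: r + 3k = 1549.430181… → ⌈·⌉ = 1550
j=5: r + 4k = 2033.702909… → ⌈·⌉ = 2034
j=6: r + 5k = 2517.975636… → ⌈·⌉ = 2518
j=7: r + 6k = 3002.248363… → ⌈·⌉ = 3003
j=8: r + 7k = 3486.521090… → ⌈·⌉ = 3487
j=9: r + 8k = 3970.793818… → ⌈·⌉ = 3971
j=10: r + 9k = 4455.066545… → ⌈·⌉ = 4456
j=11: r + 10k = 4939.339272… → ⌈·⌉ = 4940

97, 581, 1066, 1550, 2034, 2518, 3003, 3487, 3971, 4456, 4940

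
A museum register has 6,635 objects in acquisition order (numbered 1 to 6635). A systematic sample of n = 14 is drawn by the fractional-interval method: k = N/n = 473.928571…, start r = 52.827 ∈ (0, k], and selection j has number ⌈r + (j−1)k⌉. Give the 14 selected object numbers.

j=1: r + 0k = 52.827 → ⌈·⌉ = 53
j=2: r + 1k = 526.755571… → ⌈·⌉ = 527
j=3: r + 2k = 1000.684142… → ⌈·⌉ = 1001
j=4: r + 3k = 1474.612714… → ⌈·⌉ = 1475
j=5: r + 4k = 1948.541285… → ⌈·⌉ = 1949
j=6: r + 5k = 2422.469857… → ⌈·⌉ = 2423
j=7: r + 6k = 2896.398428… → ⌈·⌉ = 2897
j=8: r + 7k = 3370.327 → ⌈·⌉ = 3371
j=9: r + 8k = 3844.255571… → ⌈·⌉ = 3845
j=10: r + 9k = 4318.184142… → ⌈·⌉ = 4319
j=11: r + 10k = 4792.112714… → ⌈·⌉ = 4793
j=12: r + 11k = 5266.041285… → ⌈·⌉ = 5267
j=13: r + 12k = 5739.969857… → ⌈·⌉ = 5740
j=14: r + 13k = 6213.898428… → ⌈·⌉ = 6214

53, 527, 1001, 1475, 1949, 2423, 2897, 3371, 3845, 4319, 4793, 5267, 5740, 6214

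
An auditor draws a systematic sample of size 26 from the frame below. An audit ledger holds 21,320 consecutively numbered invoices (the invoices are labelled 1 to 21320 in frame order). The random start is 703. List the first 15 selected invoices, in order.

k = N/n = 21320/26 = 820
invoice 1: 703
invoice 2: 703 + 820 = 1523
invoice 3: 1523 + 820 = 2343
invoice 4: 2343 + 820 = 3163
invoice 5: 3163 + 820 = 3983
invoice 6: 3983 + 820 = 4803
invoice 7: 4803 + 820 = 5623
invoice 8: 5623 + 820 = 6443
invoice 9: 6443 + 820 = 7263
invoice 10: 7263 + 820 = 8083
invoice 11: 8083 + 820 = 8903
invoice 12: 8903 + 820 = 9723
invoice 13: 9723 + 820 = 10543
invoice 14: 10543 + 820 = 11363
invoice 15: 11363 + 820 = 12183

703, 1523, 2343, 3163, 3983, 4803, 5623, 6443, 7263, 8083, 8903, 9723, 10543, 11363, 12183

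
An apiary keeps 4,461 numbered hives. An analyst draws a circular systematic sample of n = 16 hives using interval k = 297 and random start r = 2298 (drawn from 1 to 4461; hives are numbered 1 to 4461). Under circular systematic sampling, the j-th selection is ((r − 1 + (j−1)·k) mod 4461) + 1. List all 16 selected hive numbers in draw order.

2298, 2595, 2892, 3189, 3486, 3783, 4080, 4377, 213, 510, 807, 1104, 1401, 1698, 1995, 2292

Selection 1: 2298
Selection 2: 2298 + 297 = 2595
Selection 3: 2595 + 297 = 2892
Selection 4: 2892 + 297 = 3189
Selection 5: 3189 + 297 = 3486
Selection 6: 3486 + 297 = 3783
Selection 7: 3783 + 297 = 4080
Selection 8: 4080 + 297 = 4377
Selection 9: 4377 + 297 = 4674 → 4674 − 4461 = 213
Selection 10: 213 + 297 = 510
Selection 11: 510 + 297 = 807
Selection 12: 807 + 297 = 1104
Selection 13: 1104 + 297 = 1401
Selection 14: 1401 + 297 = 1698
Selection 15: 1698 + 297 = 1995
Selection 16: 1995 + 297 = 2292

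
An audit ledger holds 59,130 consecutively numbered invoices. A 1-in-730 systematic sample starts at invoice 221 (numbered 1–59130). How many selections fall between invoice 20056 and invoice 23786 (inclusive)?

k = 730
First selection ≥ 20056: 221 + ⌈(20056−221)/730⌉·730 = 221 + 28×730 = 20661
Last selection ≤ 23786: 221 + ⌊(23786−221)/730⌋·730 = 221 + 32×730 = 23581
Count = 32 − 28 + 1 = 5

5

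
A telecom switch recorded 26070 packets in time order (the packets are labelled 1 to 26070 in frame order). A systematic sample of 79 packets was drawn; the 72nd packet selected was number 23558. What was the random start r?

k = 26070/79 = 330
r = 23558 − (72−1)×330 = 23558 − 23430 = 128

128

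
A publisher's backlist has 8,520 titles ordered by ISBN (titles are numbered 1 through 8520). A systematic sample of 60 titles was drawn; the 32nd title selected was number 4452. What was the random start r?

k = 8520/60 = 142
r = 4452 − (32−1)×142 = 4452 − 4402 = 50

50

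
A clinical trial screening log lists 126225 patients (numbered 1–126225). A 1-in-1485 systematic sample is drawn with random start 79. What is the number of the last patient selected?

k = 1485
85th selection = r + (85−1)·k = 79 + 84×1485 = 79 + 124740 = 124819

124819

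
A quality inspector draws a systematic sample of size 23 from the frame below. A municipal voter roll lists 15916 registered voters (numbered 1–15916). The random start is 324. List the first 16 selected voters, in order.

k = N/n = 15916/23 = 692
voter 1: 324
voter 2: 324 + 692 = 1016
voter 3: 1016 + 692 = 1708
voter 4: 1708 + 692 = 2400
voter 5: 2400 + 692 = 3092
voter 6: 3092 + 692 = 3784
voter 7: 3784 + 692 = 4476
voter 8: 4476 + 692 = 5168
voter 9: 5168 + 692 = 5860
voter 10: 5860 + 692 = 6552
voter 11: 6552 + 692 = 7244
voter 12: 7244 + 692 = 7936
voter 13: 7936 + 692 = 8628
voter 14: 8628 + 692 = 9320
voter 15: 9320 + 692 = 10012
voter 16: 10012 + 692 = 10704

324, 1016, 1708, 2400, 3092, 3784, 4476, 5168, 5860, 6552, 7244, 7936, 8628, 9320, 10012, 10704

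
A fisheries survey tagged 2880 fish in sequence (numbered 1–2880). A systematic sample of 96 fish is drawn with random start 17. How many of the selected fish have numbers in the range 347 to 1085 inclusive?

25

k = 2880/96 = 30
First selection ≥ 347: 17 + ⌈(347−17)/30⌉·30 = 17 + 11×30 = 347
Last selection ≤ 1085: 17 + ⌊(1085−17)/30⌋·30 = 17 + 35×30 = 1067
Count = 35 − 11 + 1 = 25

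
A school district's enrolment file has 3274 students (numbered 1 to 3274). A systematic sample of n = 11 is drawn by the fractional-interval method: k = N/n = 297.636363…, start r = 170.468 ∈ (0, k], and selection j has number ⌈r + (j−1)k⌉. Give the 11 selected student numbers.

j=1: r + 0k = 170.468 → ⌈·⌉ = 171
j=2: r + 1k = 468.104363… → ⌈·⌉ = 469
j=3: r + 2k = 765.740727… → ⌈·⌉ = 766
j=4: r + 3k = 1063.377090… → ⌈·⌉ = 1064
j=5: r + 4k = 1361.013454… → ⌈·⌉ = 1362
j=6: r + 5k = 1658.649818… → ⌈·⌉ = 1659
j=7: r + 6k = 1956.286181… → ⌈·⌉ = 1957
j=8: r + 7k = 2253.922545… → ⌈·⌉ = 2254
j=9: r + 8k = 2551.558909… → ⌈·⌉ = 2552
j=10: r + 9k = 2849.195272… → ⌈·⌉ = 2850
j=11: r + 10k = 3146.831636… → ⌈·⌉ = 3147

171, 469, 766, 1064, 1362, 1659, 1957, 2254, 2552, 2850, 3147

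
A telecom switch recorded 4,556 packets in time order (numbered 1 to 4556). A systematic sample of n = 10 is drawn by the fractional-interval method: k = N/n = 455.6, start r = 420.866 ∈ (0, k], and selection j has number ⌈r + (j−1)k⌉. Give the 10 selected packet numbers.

421, 877, 1333, 1788, 2244, 2699, 3155, 3611, 4066, 4522

j=1: r + 0k = 420.866 → ⌈·⌉ = 421
j=2: r + 1k = 876.466 → ⌈·⌉ = 877
j=3: r + 2k = 1332.066 → ⌈·⌉ = 1333
j=4: r + 3k = 1787.666 → ⌈·⌉ = 1788
j=5: r + 4k = 2243.266 → ⌈·⌉ = 2244
j=6: r + 5k = 2698.866 → ⌈·⌉ = 2699
j=7: r + 6k = 3154.466 → ⌈·⌉ = 3155
j=8: r + 7k = 3610.066 → ⌈·⌉ = 3611
j=9: r + 8k = 4065.666 → ⌈·⌉ = 4066
j=10: r + 9k = 4521.266 → ⌈·⌉ = 4522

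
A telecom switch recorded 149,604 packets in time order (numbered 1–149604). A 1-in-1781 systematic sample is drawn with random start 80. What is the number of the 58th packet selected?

101597

k = 1781
58th selection = r + (58−1)·k = 80 + 57×1781 = 80 + 101517 = 101597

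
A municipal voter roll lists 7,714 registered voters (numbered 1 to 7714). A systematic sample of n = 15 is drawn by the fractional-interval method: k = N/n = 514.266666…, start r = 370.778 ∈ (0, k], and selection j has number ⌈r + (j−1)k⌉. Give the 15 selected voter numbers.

371, 886, 1400, 1914, 2428, 2943, 3457, 3971, 4485, 5000, 5514, 6028, 6542, 7057, 7571

j=1: r + 0k = 370.778 → ⌈·⌉ = 371
j=2: r + 1k = 885.044666… → ⌈·⌉ = 886
j=3: r + 2k = 1399.311333… → ⌈·⌉ = 1400
j=4: r + 3k = 1913.578 → ⌈·⌉ = 1914
j=5: r + 4k = 2427.844666… → ⌈·⌉ = 2428
j=6: r + 5k = 2942.111333… → ⌈·⌉ = 2943
j=7: r + 6k = 3456.378 → ⌈·⌉ = 3457
j=8: r + 7k = 3970.644666… → ⌈·⌉ = 3971
j=9: r + 8k = 4484.911333… → ⌈·⌉ = 4485
j=10: r + 9k = 4999.178 → ⌈·⌉ = 5000
j=11: r + 10k = 5513.444666… → ⌈·⌉ = 5514
j=12: r + 11k = 6027.711333… → ⌈·⌉ = 6028
j=13: r + 12k = 6541.978 → ⌈·⌉ = 6542
j=14: r + 13k = 7056.244666… → ⌈·⌉ = 7057
j=15: r + 14k = 7570.511333… → ⌈·⌉ = 7571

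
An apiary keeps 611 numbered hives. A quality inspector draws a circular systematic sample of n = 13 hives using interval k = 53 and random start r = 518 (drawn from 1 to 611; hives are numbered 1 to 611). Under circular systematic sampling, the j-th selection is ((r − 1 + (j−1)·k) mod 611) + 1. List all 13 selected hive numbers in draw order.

Selection 1: 518
Selection 2: 518 + 53 = 571
Selection 3: 571 + 53 = 624 → 624 − 611 = 13
Selection 4: 13 + 53 = 66
Selection 5: 66 + 53 = 119
Selection 6: 119 + 53 = 172
Selection 7: 172 + 53 = 225
Selection 8: 225 + 53 = 278
Selection 9: 278 + 53 = 331
Selection 10: 331 + 53 = 384
Selection 11: 384 + 53 = 437
Selection 12: 437 + 53 = 490
Selection 13: 490 + 53 = 543

518, 571, 13, 66, 119, 172, 225, 278, 331, 384, 437, 490, 543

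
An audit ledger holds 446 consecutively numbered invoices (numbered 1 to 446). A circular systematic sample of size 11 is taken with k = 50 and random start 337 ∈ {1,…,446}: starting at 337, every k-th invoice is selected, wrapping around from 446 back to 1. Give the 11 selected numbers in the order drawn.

Selection 1: 337
Selection 2: 337 + 50 = 387
Selection 3: 387 + 50 = 437
Selection 4: 437 + 50 = 487 → 487 − 446 = 41
Selection 5: 41 + 50 = 91
Selection 6: 91 + 50 = 141
Selection 7: 141 + 50 = 191
Selection 8: 191 + 50 = 241
Selection 9: 241 + 50 = 291
Selection 10: 291 + 50 = 341
Selection 11: 341 + 50 = 391

337, 387, 437, 41, 91, 141, 191, 241, 291, 341, 391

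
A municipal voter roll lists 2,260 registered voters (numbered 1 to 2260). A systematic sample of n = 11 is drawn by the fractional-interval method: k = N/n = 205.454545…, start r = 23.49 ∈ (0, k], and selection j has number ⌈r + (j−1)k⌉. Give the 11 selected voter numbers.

24, 229, 435, 640, 846, 1051, 1257, 1462, 1668, 1873, 2079

j=1: r + 0k = 23.49 → ⌈·⌉ = 24
j=2: r + 1k = 228.944545… → ⌈·⌉ = 229
j=3: r + 2k = 434.399090… → ⌈·⌉ = 435
j=4: r + 3k = 639.853636… → ⌈·⌉ = 640
j=5: r + 4k = 845.308181… → ⌈·⌉ = 846
j=6: r + 5k = 1050.762727… → ⌈·⌉ = 1051
j=7: r + 6k = 1256.217272… → ⌈·⌉ = 1257
j=8: r + 7k = 1461.671818… → ⌈·⌉ = 1462
j=9: r + 8k = 1667.126363… → ⌈·⌉ = 1668
j=10: r + 9k = 1872.580909… → ⌈·⌉ = 1873
j=11: r + 10k = 2078.035454… → ⌈·⌉ = 2079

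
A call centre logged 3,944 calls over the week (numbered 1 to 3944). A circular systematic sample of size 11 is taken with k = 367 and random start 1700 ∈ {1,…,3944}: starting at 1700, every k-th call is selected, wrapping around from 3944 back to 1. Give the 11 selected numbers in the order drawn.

1700, 2067, 2434, 2801, 3168, 3535, 3902, 325, 692, 1059, 1426

Selection 1: 1700
Selection 2: 1700 + 367 = 2067
Selection 3: 2067 + 367 = 2434
Selection 4: 2434 + 367 = 2801
Selection 5: 2801 + 367 = 3168
Selection 6: 3168 + 367 = 3535
Selection 7: 3535 + 367 = 3902
Selection 8: 3902 + 367 = 4269 → 4269 − 3944 = 325
Selection 9: 325 + 367 = 692
Selection 10: 692 + 367 = 1059
Selection 11: 1059 + 367 = 1426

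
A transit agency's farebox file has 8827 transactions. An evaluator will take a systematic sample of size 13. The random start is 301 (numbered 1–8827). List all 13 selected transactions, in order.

301, 980, 1659, 2338, 3017, 3696, 4375, 5054, 5733, 6412, 7091, 7770, 8449

k = N/n = 8827/13 = 679
transaction 1: 301
transaction 2: 301 + 679 = 980
transaction 3: 980 + 679 = 1659
transaction 4: 1659 + 679 = 2338
transaction 5: 2338 + 679 = 3017
transaction 6: 3017 + 679 = 3696
transaction 7: 3696 + 679 = 4375
transaction 8: 4375 + 679 = 5054
transaction 9: 5054 + 679 = 5733
transaction 10: 5733 + 679 = 6412
transaction 11: 6412 + 679 = 7091
transaction 12: 7091 + 679 = 7770
transaction 13: 7770 + 679 = 8449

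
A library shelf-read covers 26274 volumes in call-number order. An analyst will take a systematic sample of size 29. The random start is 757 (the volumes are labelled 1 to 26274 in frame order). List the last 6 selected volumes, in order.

21595, 22501, 23407, 24313, 25219, 26125

k = N/n = 26274/29 = 906
24th selection = 757 + 23×906 = 21595
25th: 21595 + 906 = 22501
26th: 22501 + 906 = 23407
27th: 23407 + 906 = 24313
28th: 24313 + 906 = 25219
29th: 25219 + 906 = 26125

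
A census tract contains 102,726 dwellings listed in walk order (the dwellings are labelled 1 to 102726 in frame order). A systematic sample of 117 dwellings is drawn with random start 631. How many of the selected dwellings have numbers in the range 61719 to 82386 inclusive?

24

k = 102726/117 = 878
First selection ≥ 61719: 631 + ⌈(61719−631)/878⌉·878 = 631 + 70×878 = 62091
Last selection ≤ 82386: 631 + ⌊(82386−631)/878⌋·878 = 631 + 93×878 = 82285
Count = 93 − 70 + 1 = 24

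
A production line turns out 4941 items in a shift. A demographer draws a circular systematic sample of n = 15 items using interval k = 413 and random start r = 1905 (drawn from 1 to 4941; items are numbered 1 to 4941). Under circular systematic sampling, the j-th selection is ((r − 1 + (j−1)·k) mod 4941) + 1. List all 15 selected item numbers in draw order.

1905, 2318, 2731, 3144, 3557, 3970, 4383, 4796, 268, 681, 1094, 1507, 1920, 2333, 2746

Selection 1: 1905
Selection 2: 1905 + 413 = 2318
Selection 3: 2318 + 413 = 2731
Selection 4: 2731 + 413 = 3144
Selection 5: 3144 + 413 = 3557
Selection 6: 3557 + 413 = 3970
Selection 7: 3970 + 413 = 4383
Selection 8: 4383 + 413 = 4796
Selection 9: 4796 + 413 = 5209 → 5209 − 4941 = 268
Selection 10: 268 + 413 = 681
Selection 11: 681 + 413 = 1094
Selection 12: 1094 + 413 = 1507
Selection 13: 1507 + 413 = 1920
Selection 14: 1920 + 413 = 2333
Selection 15: 2333 + 413 = 2746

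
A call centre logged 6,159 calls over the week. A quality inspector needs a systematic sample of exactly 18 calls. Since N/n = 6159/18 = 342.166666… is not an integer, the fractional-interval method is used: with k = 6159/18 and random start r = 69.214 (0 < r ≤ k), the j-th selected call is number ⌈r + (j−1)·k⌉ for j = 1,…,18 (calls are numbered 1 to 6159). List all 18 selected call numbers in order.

70, 412, 754, 1096, 1438, 1781, 2123, 2465, 2807, 3149, 3491, 3834, 4176, 4518, 4860, 5202, 5544, 5887

j=1: r + 0k = 69.214 → ⌈·⌉ = 70
j=2: r + 1k = 411.380666… → ⌈·⌉ = 412
j=3: r + 2k = 753.547333… → ⌈·⌉ = 754
j=4: r + 3k = 1095.714 → ⌈·⌉ = 1096
j=5: r + 4k = 1437.880666… → ⌈·⌉ = 1438
j=6: r + 5k = 1780.047333… → ⌈·⌉ = 1781
j=7: r + 6k = 2122.214 → ⌈·⌉ = 2123
j=8: r + 7k = 2464.380666… → ⌈·⌉ = 2465
j=9: r + 8k = 2806.547333… → ⌈·⌉ = 2807
j=10: r + 9k = 3148.714 → ⌈·⌉ = 3149
j=11: r + 10k = 3490.880666… → ⌈·⌉ = 3491
j=12: r + 11k = 3833.047333… → ⌈·⌉ = 3834
j=13: r + 12k = 4175.214 → ⌈·⌉ = 4176
j=14: r + 13k = 4517.380666… → ⌈·⌉ = 4518
j=15: r + 14k = 4859.547333… → ⌈·⌉ = 4860
j=16: r + 15k = 5201.714 → ⌈·⌉ = 5202
j=17: r + 16k = 5543.880666… → ⌈·⌉ = 5544
j=18: r + 17k = 5886.047333… → ⌈·⌉ = 5887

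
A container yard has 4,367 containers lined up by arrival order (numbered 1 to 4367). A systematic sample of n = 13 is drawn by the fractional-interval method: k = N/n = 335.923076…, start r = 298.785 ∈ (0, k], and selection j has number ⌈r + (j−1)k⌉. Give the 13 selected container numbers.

299, 635, 971, 1307, 1643, 1979, 2315, 2651, 2987, 3323, 3659, 3994, 4330

j=1: r + 0k = 298.785 → ⌈·⌉ = 299
j=2: r + 1k = 634.708076… → ⌈·⌉ = 635
j=3: r + 2k = 970.631153… → ⌈·⌉ = 971
j=4: r + 3k = 1306.554230… → ⌈·⌉ = 1307
j=5: r + 4k = 1642.477307… → ⌈·⌉ = 1643
j=6: r + 5k = 1978.400384… → ⌈·⌉ = 1979
j=7: r + 6k = 2314.323461… → ⌈·⌉ = 2315
j=8: r + 7k = 2650.246538… → ⌈·⌉ = 2651
j=9: r + 8k = 2986.169615… → ⌈·⌉ = 2987
j=10: r + 9k = 3322.092692… → ⌈·⌉ = 3323
j=11: r + 10k = 3658.015769… → ⌈·⌉ = 3659
j=12: r + 11k = 3993.938846… → ⌈·⌉ = 3994
j=13: r + 12k = 4329.861923… → ⌈·⌉ = 4330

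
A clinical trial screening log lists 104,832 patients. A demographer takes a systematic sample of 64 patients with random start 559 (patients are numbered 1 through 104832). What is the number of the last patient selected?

k = 104832/64 = 1638
64th selection = r + (64−1)·k = 559 + 63×1638 = 559 + 103194 = 103753

103753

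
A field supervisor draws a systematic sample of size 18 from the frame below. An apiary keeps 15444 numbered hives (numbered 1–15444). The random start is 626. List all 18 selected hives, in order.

k = N/n = 15444/18 = 858
hive 1: 626
hive 2: 626 + 858 = 1484
hive 3: 1484 + 858 = 2342
hive 4: 2342 + 858 = 3200
hive 5: 3200 + 858 = 4058
hive 6: 4058 + 858 = 4916
hive 7: 4916 + 858 = 5774
hive 8: 5774 + 858 = 6632
hive 9: 6632 + 858 = 7490
hive 10: 7490 + 858 = 8348
hive 11: 8348 + 858 = 9206
hive 12: 9206 + 858 = 10064
hive 13: 10064 + 858 = 10922
hive 14: 10922 + 858 = 11780
hive 15: 11780 + 858 = 12638
hive 16: 12638 + 858 = 13496
hive 17: 13496 + 858 = 14354
hive 18: 14354 + 858 = 15212

626, 1484, 2342, 3200, 4058, 4916, 5774, 6632, 7490, 8348, 9206, 10064, 10922, 11780, 12638, 13496, 14354, 15212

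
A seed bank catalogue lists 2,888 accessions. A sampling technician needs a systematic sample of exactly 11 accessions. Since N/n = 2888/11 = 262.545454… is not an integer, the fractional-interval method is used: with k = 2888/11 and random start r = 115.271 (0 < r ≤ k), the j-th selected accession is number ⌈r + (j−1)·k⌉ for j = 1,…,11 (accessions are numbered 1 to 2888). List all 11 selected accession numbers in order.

j=1: r + 0k = 115.271 → ⌈·⌉ = 116
j=2: r + 1k = 377.816454… → ⌈·⌉ = 378
j=3: r + 2k = 640.361909… → ⌈·⌉ = 641
j=4: r + 3k = 902.907363… → ⌈·⌉ = 903
j=5: r + 4k = 1165.452818… → ⌈·⌉ = 1166
j=6: r + 5k = 1427.998272… → ⌈·⌉ = 1428
j=7: r + 6k = 1690.543727… → ⌈·⌉ = 1691
j=8: r + 7k = 1953.089181… → ⌈·⌉ = 1954
j=9: r + 8k = 2215.634636… → ⌈·⌉ = 2216
j=10: r + 9k = 2478.180090… → ⌈·⌉ = 2479
j=11: r + 10k = 2740.725545… → ⌈·⌉ = 2741

116, 378, 641, 903, 1166, 1428, 1691, 1954, 2216, 2479, 2741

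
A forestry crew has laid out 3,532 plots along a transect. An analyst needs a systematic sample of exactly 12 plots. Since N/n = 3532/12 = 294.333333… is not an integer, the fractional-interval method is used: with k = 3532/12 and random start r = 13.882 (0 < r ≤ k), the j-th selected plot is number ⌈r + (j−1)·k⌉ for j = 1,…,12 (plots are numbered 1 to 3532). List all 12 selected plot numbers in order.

14, 309, 603, 897, 1192, 1486, 1780, 2075, 2369, 2663, 2958, 3252

j=1: r + 0k = 13.882 → ⌈·⌉ = 14
j=2: r + 1k = 308.215333… → ⌈·⌉ = 309
j=3: r + 2k = 602.548666… → ⌈·⌉ = 603
j=4: r + 3k = 896.882 → ⌈·⌉ = 897
j=5: r + 4k = 1191.215333… → ⌈·⌉ = 1192
j=6: r + 5k = 1485.548666… → ⌈·⌉ = 1486
j=7: r + 6k = 1779.882 → ⌈·⌉ = 1780
j=8: r + 7k = 2074.215333… → ⌈·⌉ = 2075
j=9: r + 8k = 2368.548666… → ⌈·⌉ = 2369
j=10: r + 9k = 2662.882 → ⌈·⌉ = 2663
j=11: r + 10k = 2957.215333… → ⌈·⌉ = 2958
j=12: r + 11k = 3251.548666… → ⌈·⌉ = 3252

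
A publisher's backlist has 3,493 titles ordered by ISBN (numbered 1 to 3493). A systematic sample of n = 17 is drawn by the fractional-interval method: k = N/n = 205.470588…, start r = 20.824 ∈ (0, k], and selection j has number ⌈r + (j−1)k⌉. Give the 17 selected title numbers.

21, 227, 432, 638, 843, 1049, 1254, 1460, 1665, 1871, 2076, 2282, 2487, 2692, 2898, 3103, 3309

j=1: r + 0k = 20.824 → ⌈·⌉ = 21
j=2: r + 1k = 226.294588… → ⌈·⌉ = 227
j=3: r + 2k = 431.765176… → ⌈·⌉ = 432
j=4: r + 3k = 637.235764… → ⌈·⌉ = 638
j=5: r + 4k = 842.706352… → ⌈·⌉ = 843
j=6: r + 5k = 1048.176941… → ⌈·⌉ = 1049
j=7: r + 6k = 1253.647529… → ⌈·⌉ = 1254
j=8: r + 7k = 1459.118117… → ⌈·⌉ = 1460
j=9: r + 8k = 1664.588705… → ⌈·⌉ = 1665
j=10: r + 9k = 1870.059294… → ⌈·⌉ = 1871
j=11: r + 10k = 2075.529882… → ⌈·⌉ = 2076
j=12: r + 11k = 2281.000470… → ⌈·⌉ = 2282
j=13: r + 12k = 2486.471058… → ⌈·⌉ = 2487
j=14: r + 13k = 2691.941647… → ⌈·⌉ = 2692
j=15: r + 14k = 2897.412235… → ⌈·⌉ = 2898
j=16: r + 15k = 3102.882823… → ⌈·⌉ = 3103
j=17: r + 16k = 3308.353411… → ⌈·⌉ = 3309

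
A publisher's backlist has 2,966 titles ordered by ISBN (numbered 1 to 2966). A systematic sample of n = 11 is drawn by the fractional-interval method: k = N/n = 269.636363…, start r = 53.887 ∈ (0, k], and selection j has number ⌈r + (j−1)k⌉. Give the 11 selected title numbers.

j=1: r + 0k = 53.887 → ⌈·⌉ = 54
j=2: r + 1k = 323.523363… → ⌈·⌉ = 324
j=3: r + 2k = 593.159727… → ⌈·⌉ = 594
j=4: r + 3k = 862.796090… → ⌈·⌉ = 863
j=5: r + 4k = 1132.432454… → ⌈·⌉ = 1133
j=6: r + 5k = 1402.068818… → ⌈·⌉ = 1403
j=7: r + 6k = 1671.705181… → ⌈·⌉ = 1672
j=8: r + 7k = 1941.341545… → ⌈·⌉ = 1942
j=9: r + 8k = 2210.977909… → ⌈·⌉ = 2211
j=10: r + 9k = 2480.614272… → ⌈·⌉ = 2481
j=11: r + 10k = 2750.250636… → ⌈·⌉ = 2751

54, 324, 594, 863, 1133, 1403, 1672, 1942, 2211, 2481, 2751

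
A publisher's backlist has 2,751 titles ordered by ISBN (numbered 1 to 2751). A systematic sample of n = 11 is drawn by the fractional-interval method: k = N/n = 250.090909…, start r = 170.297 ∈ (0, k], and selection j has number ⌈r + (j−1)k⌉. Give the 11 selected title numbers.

j=1: r + 0k = 170.297 → ⌈·⌉ = 171
j=2: r + 1k = 420.387909… → ⌈·⌉ = 421
j=3: r + 2k = 670.478818… → ⌈·⌉ = 671
j=4: r + 3k = 920.569727… → ⌈·⌉ = 921
j=5: r + 4k = 1170.660636… → ⌈·⌉ = 1171
j=6: r + 5k = 1420.751545… → ⌈·⌉ = 1421
j=7: r + 6k = 1670.842454… → ⌈·⌉ = 1671
j=8: r + 7k = 1920.933363… → ⌈·⌉ = 1921
j=9: r + 8k = 2171.024272… → ⌈·⌉ = 2172
j=10: r + 9k = 2421.115181… → ⌈·⌉ = 2422
j=11: r + 10k = 2671.206090… → ⌈·⌉ = 2672

171, 421, 671, 921, 1171, 1421, 1671, 1921, 2172, 2422, 2672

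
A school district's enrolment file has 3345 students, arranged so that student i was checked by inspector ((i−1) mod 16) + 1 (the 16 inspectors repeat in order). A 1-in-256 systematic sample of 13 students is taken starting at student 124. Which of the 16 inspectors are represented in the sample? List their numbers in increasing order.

12

Consecutive selections differ by k = 256, so their inspector numbers differ by 256 mod 16 = 0.
gcd(256, 16) = 16, so the sample visits 16/16 = 1 distinct residues mod 16.
Start 124 is inspector 12; the inspectors hit are 12.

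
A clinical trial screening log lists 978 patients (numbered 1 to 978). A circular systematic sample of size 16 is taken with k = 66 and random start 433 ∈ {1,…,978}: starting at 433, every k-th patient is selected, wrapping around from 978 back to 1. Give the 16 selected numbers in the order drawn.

433, 499, 565, 631, 697, 763, 829, 895, 961, 49, 115, 181, 247, 313, 379, 445

Selection 1: 433
Selection 2: 433 + 66 = 499
Selection 3: 499 + 66 = 565
Selection 4: 565 + 66 = 631
Selection 5: 631 + 66 = 697
Selection 6: 697 + 66 = 763
Selection 7: 763 + 66 = 829
Selection 8: 829 + 66 = 895
Selection 9: 895 + 66 = 961
Selection 10: 961 + 66 = 1027 → 1027 − 978 = 49
Selection 11: 49 + 66 = 115
Selection 12: 115 + 66 = 181
Selection 13: 181 + 66 = 247
Selection 14: 247 + 66 = 313
Selection 15: 313 + 66 = 379
Selection 16: 379 + 66 = 445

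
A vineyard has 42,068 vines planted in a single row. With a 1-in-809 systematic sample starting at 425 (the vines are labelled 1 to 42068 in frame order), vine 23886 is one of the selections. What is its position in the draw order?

k = 809
position = (23886 − 425)/809 + 1 = 23461/809 + 1 = 29 + 1 = 30

30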